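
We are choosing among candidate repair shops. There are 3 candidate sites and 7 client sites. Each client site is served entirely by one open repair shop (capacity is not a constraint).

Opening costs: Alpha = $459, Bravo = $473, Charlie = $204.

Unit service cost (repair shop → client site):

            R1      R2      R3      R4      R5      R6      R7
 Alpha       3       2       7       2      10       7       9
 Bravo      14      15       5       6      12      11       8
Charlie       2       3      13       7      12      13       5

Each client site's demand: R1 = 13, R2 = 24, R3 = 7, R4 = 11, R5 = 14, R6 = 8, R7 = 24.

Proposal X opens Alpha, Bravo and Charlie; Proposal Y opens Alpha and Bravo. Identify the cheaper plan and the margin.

Proposal X: {Alpha, Bravo, Charlie}: R1→Charlie 2·13=26, R2→Alpha 2·24=48, R3→Bravo 5·7=35, R4→Alpha 2·11=22, R5→Alpha 10·14=140, R6→Alpha 7·8=56, R7→Charlie 5·24=120. Service 447; fixed 1136; total 1583.
Proposal Y: {Alpha, Bravo}: R1→Alpha 3·13=39, R2→Alpha 2·24=48, R3→Bravo 5·7=35, R4→Alpha 2·11=22, R5→Alpha 10·14=140, R6→Alpha 7·8=56, R7→Bravo 8·24=192. Service 532; fixed 932; total 1464.
Difference: |1583 − 1464| = 119.

Proposal Y is cheaper by 119.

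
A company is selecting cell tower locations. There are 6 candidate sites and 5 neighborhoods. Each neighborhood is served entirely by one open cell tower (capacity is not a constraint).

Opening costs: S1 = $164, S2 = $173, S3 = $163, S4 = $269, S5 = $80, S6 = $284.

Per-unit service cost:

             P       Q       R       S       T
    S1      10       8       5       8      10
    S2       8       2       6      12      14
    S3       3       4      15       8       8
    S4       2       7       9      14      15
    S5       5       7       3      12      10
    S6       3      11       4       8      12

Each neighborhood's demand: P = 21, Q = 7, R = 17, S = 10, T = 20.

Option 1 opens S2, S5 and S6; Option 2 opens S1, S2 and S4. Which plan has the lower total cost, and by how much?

Option 1 is cheaper by 82.

Option 1: {S2, S5, S6}: P→S6 3·21=63, Q→S2 2·7=14, R→S5 3·17=51, S→S6 8·10=80, T→S5 10·20=200. Service 408; fixed 537; total 945.
Option 2: {S1, S2, S4}: P→S4 2·21=42, Q→S2 2·7=14, R→S1 5·17=85, S→S1 8·10=80, T→S1 10·20=200. Service 421; fixed 606; total 1027.
Difference: |945 − 1027| = 82.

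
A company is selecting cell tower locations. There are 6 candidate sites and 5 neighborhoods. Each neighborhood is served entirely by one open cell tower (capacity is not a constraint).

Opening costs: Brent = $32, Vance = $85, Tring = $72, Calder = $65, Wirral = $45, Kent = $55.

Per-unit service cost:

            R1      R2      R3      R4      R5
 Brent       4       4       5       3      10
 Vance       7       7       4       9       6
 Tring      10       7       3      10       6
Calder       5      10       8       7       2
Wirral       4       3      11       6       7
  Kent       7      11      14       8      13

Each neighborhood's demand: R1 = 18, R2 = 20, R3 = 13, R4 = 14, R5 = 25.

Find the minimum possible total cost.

Minimum total cost: 406

For any fixed open set, each neighborhood goes to its cheapest open site; total = fixed + service.
{Brent, Calder}: R1→Brent 4·18=72, R2→Brent 4·20=80, R3→Brent 5·13=65, R4→Brent 3·14=42, R5→Calder 2·25=50. Service 309; fixed 97; total 406.
{Brent, Calder, Wirral}: service 289 + fixed 142 = 431
{Brent, Tring, Calder}: service 283 + fixed 169 = 452
{Brent, Vance, Tring, Calder, Wirral, Kent}: service 263 + fixed 354 = 617
No other subset beats 406.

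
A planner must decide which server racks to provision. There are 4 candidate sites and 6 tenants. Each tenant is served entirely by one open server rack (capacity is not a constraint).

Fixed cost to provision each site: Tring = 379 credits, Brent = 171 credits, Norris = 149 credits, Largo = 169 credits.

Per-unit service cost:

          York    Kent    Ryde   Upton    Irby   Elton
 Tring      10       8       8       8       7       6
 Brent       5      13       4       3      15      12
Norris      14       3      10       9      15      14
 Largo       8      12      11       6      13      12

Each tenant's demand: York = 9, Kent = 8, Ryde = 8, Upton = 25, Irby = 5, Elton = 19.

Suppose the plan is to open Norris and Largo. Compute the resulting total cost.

Total cost: 937

Each tenant is assigned to its cheapest site among the open ones.
{Norris, Largo}: York→Largo 8·9=72, Kent→Norris 3·8=24, Ryde→Norris 10·8=80, Upton→Largo 6·25=150, Irby→Largo 13·5=65, Elton→Largo 12·19=228. Service 619; fixed 318; total 937.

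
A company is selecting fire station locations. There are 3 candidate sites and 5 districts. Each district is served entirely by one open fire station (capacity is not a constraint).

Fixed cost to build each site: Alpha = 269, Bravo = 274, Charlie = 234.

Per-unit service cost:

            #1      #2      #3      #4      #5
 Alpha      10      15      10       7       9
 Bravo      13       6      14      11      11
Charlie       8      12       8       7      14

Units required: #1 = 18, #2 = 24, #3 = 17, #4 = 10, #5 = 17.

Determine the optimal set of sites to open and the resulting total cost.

Open Charlie only; minimum total cost 1110.

For any fixed open set, each district goes to its cheapest open site; total = fixed + service.
{Charlie}: #1→Charlie 8·18=144, #2→Charlie 12·24=288, #3→Charlie 8·17=136, #4→Charlie 7·10=70, #5→Charlie 14·17=238. Service 876; fixed 234; total 1110.
{Bravo}: service 913 + fixed 274 = 1187
{Bravo, Charlie}: service 681 + fixed 508 = 1189
{Alpha, Bravo, Charlie}: #1→Charlie 8·18=144, #2→Bravo 6·24=144, #3→Charlie 8·17=136, #4→Alpha 7·10=70, #5→Alpha 9·17=153. Service 647; fixed 777; total 1424.
No other subset beats 1110.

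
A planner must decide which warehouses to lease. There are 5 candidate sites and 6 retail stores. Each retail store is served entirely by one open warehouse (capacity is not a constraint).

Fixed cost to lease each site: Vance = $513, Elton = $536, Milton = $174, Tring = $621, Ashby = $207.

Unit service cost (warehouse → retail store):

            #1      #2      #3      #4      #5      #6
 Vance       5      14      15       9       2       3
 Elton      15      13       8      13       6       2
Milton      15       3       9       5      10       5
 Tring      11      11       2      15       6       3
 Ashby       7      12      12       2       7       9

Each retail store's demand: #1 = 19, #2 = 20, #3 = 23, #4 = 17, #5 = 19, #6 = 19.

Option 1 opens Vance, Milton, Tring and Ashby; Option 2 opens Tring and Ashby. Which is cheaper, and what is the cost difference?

Option 1: {Vance, Milton, Tring, Ashby}: #1→Vance 5·19=95, #2→Milton 3·20=60, #3→Tring 2·23=46, #4→Ashby 2·17=34, #5→Vance 2·19=38, #6→Vance 3·19=57. Service 330; fixed 1515; total 1845.
Option 2: {Tring, Ashby}: #1→Ashby 7·19=133, #2→Tring 11·20=220, #3→Tring 2·23=46, #4→Ashby 2·17=34, #5→Tring 6·19=114, #6→Tring 3·19=57. Service 604; fixed 828; total 1432.
Difference: |1845 − 1432| = 413.

Option 2 is cheaper by 413.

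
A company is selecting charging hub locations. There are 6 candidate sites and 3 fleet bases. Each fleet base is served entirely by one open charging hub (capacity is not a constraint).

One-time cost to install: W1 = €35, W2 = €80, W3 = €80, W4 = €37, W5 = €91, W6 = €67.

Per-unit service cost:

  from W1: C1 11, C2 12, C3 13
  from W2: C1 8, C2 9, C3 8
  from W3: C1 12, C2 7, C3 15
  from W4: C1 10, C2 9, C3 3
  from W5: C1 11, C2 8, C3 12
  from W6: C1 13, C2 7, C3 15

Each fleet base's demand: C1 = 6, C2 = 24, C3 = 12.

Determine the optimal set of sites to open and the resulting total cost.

For any fixed open set, each fleet base goes to its cheapest open site; total = fixed + service.
{W4}: C1→W4 10·6=60, C2→W4 9·24=216, C3→W4 3·12=36. Service 312; fixed 37; total 349.
{W4, W6}: C1→W4 10·6=60, C2→W6 7·24=168, C3→W4 3·12=36. Service 264; fixed 104; total 368.
{W3, W4}: service 264 + fixed 117 = 381
{W1, W2, W3, W4, W5, W6}: service 252 + fixed 390 = 642
No other subset beats 349.

Open W4 only; minimum total cost 349.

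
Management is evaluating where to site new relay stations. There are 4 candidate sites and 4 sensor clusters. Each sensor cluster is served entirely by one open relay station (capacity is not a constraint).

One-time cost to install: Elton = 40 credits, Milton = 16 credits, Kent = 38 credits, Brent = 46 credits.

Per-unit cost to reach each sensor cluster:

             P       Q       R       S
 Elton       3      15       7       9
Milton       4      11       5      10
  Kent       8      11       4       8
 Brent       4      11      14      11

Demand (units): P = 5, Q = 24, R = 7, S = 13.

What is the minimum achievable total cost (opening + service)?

Minimum total cost: 465

For any fixed open set, each sensor cluster goes to its cheapest open site; total = fixed + service.
{Milton}: P→Milton 4·5=20, Q→Milton 11·24=264, R→Milton 5·7=35, S→Milton 10·13=130. Service 449; fixed 16; total 465.
{Milton, Kent}: P→Milton 4·5=20, Q→Milton 11·24=264, R→Kent 4·7=28, S→Kent 8·13=104. Service 416; fixed 54; total 470.
{Kent}: P→Kent 8·5=40, Q→Kent 11·24=264, R→Kent 4·7=28, S→Kent 8·13=104. Service 436; fixed 38; total 474.
{Elton, Milton, Kent, Brent}: service 411 + fixed 140 = 551
No other subset beats 465.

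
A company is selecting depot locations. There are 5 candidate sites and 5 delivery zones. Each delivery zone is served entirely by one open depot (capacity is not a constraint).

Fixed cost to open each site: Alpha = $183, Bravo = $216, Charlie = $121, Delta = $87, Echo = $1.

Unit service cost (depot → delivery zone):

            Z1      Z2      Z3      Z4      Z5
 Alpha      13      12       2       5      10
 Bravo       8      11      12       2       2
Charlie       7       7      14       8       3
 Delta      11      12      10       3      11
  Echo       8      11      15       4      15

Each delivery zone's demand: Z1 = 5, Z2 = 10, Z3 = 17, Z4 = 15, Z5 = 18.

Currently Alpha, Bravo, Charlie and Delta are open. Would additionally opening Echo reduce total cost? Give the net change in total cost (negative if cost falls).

No — net change +1 (cost rises by 1).

Current service cost with {Alpha, Bravo, Charlie, Delta}: 205.
Adding Echo: each delivery zone re-picks its cheapest; new service cost 205, saving 0.
Extra fixed cost: 1. Net change = 1 − 0 = 1.
(Totals: 812 → 813.)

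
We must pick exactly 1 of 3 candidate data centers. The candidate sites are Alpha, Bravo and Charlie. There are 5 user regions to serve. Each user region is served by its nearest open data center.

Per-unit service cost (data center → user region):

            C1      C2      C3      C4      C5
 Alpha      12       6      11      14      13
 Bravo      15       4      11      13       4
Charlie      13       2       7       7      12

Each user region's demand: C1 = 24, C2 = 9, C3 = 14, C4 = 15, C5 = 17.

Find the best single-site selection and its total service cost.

Choose Charlie only; total service cost 737.

With exactly 1 open, each user region uses its cheapest among the chosen.
{Charlie}: C1→Charlie 13·24=312, C2→Charlie 2·9=18, C3→Charlie 7·14=98, C4→Charlie 7·15=105, C5→Charlie 12·17=204. Service cost 737.
{Bravo}: service cost 813
{Alpha}: service cost 927
Among all 3 size-1 choices, {Charlie} is lowest.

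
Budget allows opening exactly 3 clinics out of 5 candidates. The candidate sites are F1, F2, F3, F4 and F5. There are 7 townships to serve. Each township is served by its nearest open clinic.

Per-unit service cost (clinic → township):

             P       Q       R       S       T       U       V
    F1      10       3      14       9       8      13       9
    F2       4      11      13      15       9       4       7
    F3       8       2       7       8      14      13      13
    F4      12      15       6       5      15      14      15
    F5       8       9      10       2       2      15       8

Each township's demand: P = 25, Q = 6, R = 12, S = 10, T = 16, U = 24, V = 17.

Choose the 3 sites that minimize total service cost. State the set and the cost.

Choose F2, F3 and F5; total service cost 463.

With exactly 3 open, each township uses its cheapest among the chosen.
{F2, F3, F5}: P→F2 4·25=100, Q→F3 2·6=12, R→F3 7·12=84, S→F5 2·10=20, T→F5 2·16=32, U→F2 4·24=96, V→F2 7·17=119. Service cost 463.
{F2, F4, F5}: service cost 493
{F1, F2, F5}: service cost 505
Among all 10 size-3 choices, {F2, F3, F5} is lowest.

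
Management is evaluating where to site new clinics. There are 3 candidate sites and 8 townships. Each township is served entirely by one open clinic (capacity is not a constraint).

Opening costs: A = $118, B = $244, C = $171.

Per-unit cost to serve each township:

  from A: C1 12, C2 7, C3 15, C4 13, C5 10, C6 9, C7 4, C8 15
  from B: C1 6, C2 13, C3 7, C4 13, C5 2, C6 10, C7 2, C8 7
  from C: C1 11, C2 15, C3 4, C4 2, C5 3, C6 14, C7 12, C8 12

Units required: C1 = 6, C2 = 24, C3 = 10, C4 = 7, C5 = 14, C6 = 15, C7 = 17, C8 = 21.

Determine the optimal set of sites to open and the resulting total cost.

Open A and B; minimum total cost 1071.

For any fixed open set, each township goes to its cheapest open site; total = fixed + service.
{A, B}: C1→B 6·6=36, C2→A 7·24=168, C3→B 7·10=70, C4→A 13·7=91, C5→B 2·14=28, C6→A 9·15=135, C7→B 2·17=34, C8→B 7·21=147. Service 709; fixed 362; total 1071.
{A, C}: C1→C 11·6=66, C2→A 7·24=168, C3→C 4·10=40, C4→C 2·7=14, C5→C 3·14=42, C6→A 9·15=135, C7→A 4·17=68, C8→C 12·21=252. Service 785; fixed 289; total 1074.
{B}: service 868 + fixed 244 = 1112
{A, B, C}: service 602 + fixed 533 = 1135
No other subset beats 1071.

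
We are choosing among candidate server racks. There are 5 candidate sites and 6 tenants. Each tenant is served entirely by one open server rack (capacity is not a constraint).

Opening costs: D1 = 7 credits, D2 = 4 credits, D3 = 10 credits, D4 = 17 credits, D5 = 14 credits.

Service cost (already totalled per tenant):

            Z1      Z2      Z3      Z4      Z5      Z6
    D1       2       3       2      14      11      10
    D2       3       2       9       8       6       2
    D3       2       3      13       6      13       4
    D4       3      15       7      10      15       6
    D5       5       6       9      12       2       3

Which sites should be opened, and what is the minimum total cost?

Open D1 and D2; minimum total cost 33.

For any fixed open set, each tenant goes to its cheapest open site; total = fixed + service.
{D1, D2}: Z1→D1 2, Z2→D2 2, Z3→D1 2, Z4→D2 8, Z5→D2 6, Z6→D2 2. Service 22; fixed 11; total 33.
{D2}: service 30 + fixed 4 = 34
{D1, D2, D3}: Z1→D1 2, Z2→D2 2, Z3→D1 2, Z4→D3 6, Z5→D2 6, Z6→D2 2. Service 20; fixed 21; total 41.
{D1, D2, D3, D4, D5}: service 16 + fixed 52 = 68
No other subset beats 33.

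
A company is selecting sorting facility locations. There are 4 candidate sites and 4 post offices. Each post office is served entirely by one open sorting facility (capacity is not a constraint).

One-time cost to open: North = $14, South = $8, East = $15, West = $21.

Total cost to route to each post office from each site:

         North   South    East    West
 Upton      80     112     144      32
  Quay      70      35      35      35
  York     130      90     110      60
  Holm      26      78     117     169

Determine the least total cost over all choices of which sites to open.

For any fixed open set, each post office goes to its cheapest open site; total = fixed + service.
{North, West}: Upton→West 32, Quay→West 35, York→West 60, Holm→North 26. Service 153; fixed 35; total 188.
{North, South, West}: service 153 + fixed 43 = 196
{North, East, West}: Upton→West 32, Quay→East 35, York→West 60, Holm→North 26. Service 153; fixed 50; total 203.
{North, South, East, West}: service 153 + fixed 58 = 211
No other subset beats 188.

Minimum total cost: 188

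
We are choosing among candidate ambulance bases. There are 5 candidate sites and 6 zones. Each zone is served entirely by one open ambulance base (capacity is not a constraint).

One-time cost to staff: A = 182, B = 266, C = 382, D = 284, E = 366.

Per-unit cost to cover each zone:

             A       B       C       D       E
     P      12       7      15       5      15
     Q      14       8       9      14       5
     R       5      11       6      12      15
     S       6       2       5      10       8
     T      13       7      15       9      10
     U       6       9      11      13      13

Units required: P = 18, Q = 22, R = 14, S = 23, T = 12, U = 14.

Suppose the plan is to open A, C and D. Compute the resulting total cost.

Total cost: 1513

Each zone is assigned to its cheapest site among the open ones.
{A, C, D}: P→D 5·18=90, Q→C 9·22=198, R→A 5·14=70, S→C 5·23=115, T→D 9·12=108, U→A 6·14=84. Service 665; fixed 848; total 1513.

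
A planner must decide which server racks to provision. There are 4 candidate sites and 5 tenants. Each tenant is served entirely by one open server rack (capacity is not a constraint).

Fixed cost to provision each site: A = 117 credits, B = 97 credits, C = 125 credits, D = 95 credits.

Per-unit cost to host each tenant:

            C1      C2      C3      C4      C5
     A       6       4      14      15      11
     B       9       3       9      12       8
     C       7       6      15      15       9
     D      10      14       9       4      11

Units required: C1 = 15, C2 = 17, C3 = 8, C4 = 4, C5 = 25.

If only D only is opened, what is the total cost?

Total cost: 846

Each tenant is assigned to its cheapest site among the open ones.
{D}: C1→D 10·15=150, C2→D 14·17=238, C3→D 9·8=72, C4→D 4·4=16, C5→D 11·25=275. Service 751; fixed 95; total 846.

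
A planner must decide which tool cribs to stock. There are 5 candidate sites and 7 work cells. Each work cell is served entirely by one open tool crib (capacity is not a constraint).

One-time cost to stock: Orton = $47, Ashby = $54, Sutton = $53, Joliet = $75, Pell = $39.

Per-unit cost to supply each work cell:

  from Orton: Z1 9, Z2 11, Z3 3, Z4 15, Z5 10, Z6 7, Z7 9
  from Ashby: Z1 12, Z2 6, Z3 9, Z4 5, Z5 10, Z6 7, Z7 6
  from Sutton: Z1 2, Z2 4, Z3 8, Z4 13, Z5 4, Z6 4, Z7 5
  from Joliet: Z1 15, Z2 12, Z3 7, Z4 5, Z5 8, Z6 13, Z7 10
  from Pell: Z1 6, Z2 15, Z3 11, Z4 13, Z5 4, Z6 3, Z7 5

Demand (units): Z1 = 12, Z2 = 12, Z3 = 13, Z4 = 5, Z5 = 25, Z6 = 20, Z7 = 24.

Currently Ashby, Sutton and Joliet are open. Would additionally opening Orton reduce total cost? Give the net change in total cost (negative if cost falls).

Current service cost with {Ashby, Sutton, Joliet}: 488.
Adding Orton: each work cell re-picks its cheapest; new service cost 436, saving 52.
Extra fixed cost: 47. Net change = 47 − 52 = -5.
(Totals: 670 → 665.)

Yes — net change −5 (cost falls by 5).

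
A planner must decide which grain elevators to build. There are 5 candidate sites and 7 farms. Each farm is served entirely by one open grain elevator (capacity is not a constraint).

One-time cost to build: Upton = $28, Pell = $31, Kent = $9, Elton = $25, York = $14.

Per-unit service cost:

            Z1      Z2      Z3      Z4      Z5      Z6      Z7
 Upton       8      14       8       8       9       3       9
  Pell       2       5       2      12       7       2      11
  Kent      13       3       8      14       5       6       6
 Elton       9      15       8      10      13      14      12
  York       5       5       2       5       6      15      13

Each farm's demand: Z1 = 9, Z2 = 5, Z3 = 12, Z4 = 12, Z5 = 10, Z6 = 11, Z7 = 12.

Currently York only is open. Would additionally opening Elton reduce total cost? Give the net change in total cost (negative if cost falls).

Current service cost with {York}: 535.
Adding Elton: each farm re-picks its cheapest; new service cost 512, saving 23.
Extra fixed cost: 25. Net change = 25 − 23 = 2.
(Totals: 549 → 551.)

No — net change +2 (cost rises by 2).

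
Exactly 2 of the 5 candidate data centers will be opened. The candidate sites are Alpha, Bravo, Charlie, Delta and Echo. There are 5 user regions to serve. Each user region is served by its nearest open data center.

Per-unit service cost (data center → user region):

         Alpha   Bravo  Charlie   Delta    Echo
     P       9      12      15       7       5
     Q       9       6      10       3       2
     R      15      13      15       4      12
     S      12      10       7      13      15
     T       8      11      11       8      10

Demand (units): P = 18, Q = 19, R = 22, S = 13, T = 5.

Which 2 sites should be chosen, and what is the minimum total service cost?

Choose Charlie and Delta; total service cost 402.

With exactly 2 open, each user region uses its cheapest among the chosen.
{Charlie, Delta}: P→Delta 7·18=126, Q→Delta 3·19=57, R→Delta 4·22=88, S→Charlie 7·13=91, T→Delta 8·5=40. Service cost 402.
{Delta, Echo}: service cost 425
{Bravo, Delta}: service cost 441
Among all 10 size-2 choices, {Charlie, Delta} is lowest.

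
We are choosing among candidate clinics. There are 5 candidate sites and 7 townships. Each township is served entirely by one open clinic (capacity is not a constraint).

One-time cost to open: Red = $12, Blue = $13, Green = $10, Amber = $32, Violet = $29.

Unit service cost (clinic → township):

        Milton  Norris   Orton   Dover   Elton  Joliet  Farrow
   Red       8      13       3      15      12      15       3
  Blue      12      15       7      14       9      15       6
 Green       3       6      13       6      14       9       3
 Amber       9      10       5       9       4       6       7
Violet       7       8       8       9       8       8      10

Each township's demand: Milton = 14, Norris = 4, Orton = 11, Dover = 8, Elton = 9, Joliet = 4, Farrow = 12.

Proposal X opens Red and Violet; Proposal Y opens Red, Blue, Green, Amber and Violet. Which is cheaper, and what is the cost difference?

Proposal Y is cheaper by 77.

Proposal X: {Red, Violet}: Milton→Violet 7·14=98, Norris→Violet 8·4=32, Orton→Red 3·11=33, Dover→Violet 9·8=72, Elton→Violet 8·9=72, Joliet→Violet 8·4=32, Farrow→Red 3·12=36. Service 375; fixed 41; total 416.
Proposal Y: {Red, Blue, Green, Amber, Violet}: Milton→Green 3·14=42, Norris→Green 6·4=24, Orton→Red 3·11=33, Dover→Green 6·8=48, Elton→Amber 4·9=36, Joliet→Amber 6·4=24, Farrow→Red 3·12=36. Service 243; fixed 96; total 339.
Difference: |416 − 339| = 77.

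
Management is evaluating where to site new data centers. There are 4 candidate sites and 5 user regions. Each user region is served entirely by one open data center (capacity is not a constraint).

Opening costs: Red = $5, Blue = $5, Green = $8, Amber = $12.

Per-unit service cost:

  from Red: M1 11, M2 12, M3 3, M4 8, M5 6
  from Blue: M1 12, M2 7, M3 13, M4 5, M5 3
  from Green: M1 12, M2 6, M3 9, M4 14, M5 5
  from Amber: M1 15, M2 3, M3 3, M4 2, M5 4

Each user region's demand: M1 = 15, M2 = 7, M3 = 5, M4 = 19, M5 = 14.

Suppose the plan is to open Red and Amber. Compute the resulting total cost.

Each user region is assigned to its cheapest site among the open ones.
{Red, Amber}: M1→Red 11·15=165, M2→Amber 3·7=21, M3→Red 3·5=15, M4→Amber 2·19=38, M5→Amber 4·14=56. Service 295; fixed 17; total 312.

Total cost: 312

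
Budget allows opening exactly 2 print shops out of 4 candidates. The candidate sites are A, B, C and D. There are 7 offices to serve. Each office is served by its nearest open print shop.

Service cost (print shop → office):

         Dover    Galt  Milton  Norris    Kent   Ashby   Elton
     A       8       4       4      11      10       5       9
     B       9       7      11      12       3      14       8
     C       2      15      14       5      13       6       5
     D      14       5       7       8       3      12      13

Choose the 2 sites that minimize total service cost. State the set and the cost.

With exactly 2 open, each office uses its cheapest among the chosen.
{C, D}: Dover→C 2, Galt→D 5, Milton→D 7, Norris→C 5, Kent→D 3, Ashby→C 6, Elton→C 5. Service cost 33.
{A, C}: service cost 35
{B, C}: service cost 39
Among all 6 size-2 choices, {C, D} is lowest.

Choose C and D; total service cost 33.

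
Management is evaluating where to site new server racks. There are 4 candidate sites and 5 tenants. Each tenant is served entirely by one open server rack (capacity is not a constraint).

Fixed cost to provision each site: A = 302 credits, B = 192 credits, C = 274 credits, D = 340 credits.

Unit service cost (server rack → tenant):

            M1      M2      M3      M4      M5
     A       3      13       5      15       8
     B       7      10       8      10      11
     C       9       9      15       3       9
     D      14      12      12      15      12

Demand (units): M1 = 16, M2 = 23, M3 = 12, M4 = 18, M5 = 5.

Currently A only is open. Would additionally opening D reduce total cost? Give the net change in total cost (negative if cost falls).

Current service cost with {A}: 717.
Adding D: each tenant re-picks its cheapest; new service cost 694, saving 23.
Extra fixed cost: 340. Net change = 340 − 23 = 317.
(Totals: 1019 → 1336.)

No — net change +317 (cost rises by 317).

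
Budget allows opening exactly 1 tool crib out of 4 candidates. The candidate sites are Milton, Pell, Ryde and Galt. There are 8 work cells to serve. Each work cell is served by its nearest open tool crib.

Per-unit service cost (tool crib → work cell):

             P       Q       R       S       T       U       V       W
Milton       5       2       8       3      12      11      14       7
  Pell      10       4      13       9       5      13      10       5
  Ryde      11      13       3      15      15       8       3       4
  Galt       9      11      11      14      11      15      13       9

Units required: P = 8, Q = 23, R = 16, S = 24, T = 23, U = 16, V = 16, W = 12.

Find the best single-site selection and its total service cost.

With exactly 1 open, each work cell uses its cheapest among the chosen.
{Milton}: P→Milton 5·8=40, Q→Milton 2·23=46, R→Milton 8·16=128, S→Milton 3·24=72, T→Milton 12·23=276, U→Milton 11·16=176, V→Milton 14·16=224, W→Milton 7·12=84. Service cost 1046.
{Pell}: service cost 1139
{Ryde}: service cost 1364
Among all 4 size-1 choices, {Milton} is lowest.

Choose Milton only; total service cost 1046.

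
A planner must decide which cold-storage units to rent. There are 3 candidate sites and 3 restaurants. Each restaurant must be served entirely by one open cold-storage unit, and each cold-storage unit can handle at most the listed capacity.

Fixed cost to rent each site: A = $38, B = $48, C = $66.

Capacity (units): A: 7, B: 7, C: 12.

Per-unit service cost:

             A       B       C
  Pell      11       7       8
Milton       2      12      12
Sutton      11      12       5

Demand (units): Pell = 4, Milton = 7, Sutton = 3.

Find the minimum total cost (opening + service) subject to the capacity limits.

Open {A, B}: Pell→B 7·4=28, Milton→A 2·7=14, Sutton→B 12·3=36.
Loads: A carries 7/7, B carries 7/7. Service 78; fixed 86; total 164.
Next best feasible plan costs 165.

Minimum total cost: 164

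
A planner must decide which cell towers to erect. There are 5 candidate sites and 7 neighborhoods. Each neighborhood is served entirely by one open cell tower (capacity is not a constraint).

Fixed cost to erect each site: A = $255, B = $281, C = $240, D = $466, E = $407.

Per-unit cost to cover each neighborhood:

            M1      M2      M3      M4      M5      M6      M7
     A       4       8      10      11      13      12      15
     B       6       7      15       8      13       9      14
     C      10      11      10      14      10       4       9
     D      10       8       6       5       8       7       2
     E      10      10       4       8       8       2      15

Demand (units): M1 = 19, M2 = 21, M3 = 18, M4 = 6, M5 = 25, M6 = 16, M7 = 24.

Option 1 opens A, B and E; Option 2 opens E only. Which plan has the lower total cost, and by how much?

Option 2 is cheaper by 335.

Option 1: {A, B, E}: M1→A 4·19=76, M2→B 7·21=147, M3→E 4·18=72, M4→B 8·6=48, M5→E 8·25=200, M6→E 2·16=32, M7→B 14·24=336. Service 911; fixed 943; total 1854.
Option 2: {E}: M1→E 10·19=190, M2→E 10·21=210, M3→E 4·18=72, M4→E 8·6=48, M5→E 8·25=200, M6→E 2·16=32, M7→E 15·24=360. Service 1112; fixed 407; total 1519.
Difference: |1854 − 1519| = 335.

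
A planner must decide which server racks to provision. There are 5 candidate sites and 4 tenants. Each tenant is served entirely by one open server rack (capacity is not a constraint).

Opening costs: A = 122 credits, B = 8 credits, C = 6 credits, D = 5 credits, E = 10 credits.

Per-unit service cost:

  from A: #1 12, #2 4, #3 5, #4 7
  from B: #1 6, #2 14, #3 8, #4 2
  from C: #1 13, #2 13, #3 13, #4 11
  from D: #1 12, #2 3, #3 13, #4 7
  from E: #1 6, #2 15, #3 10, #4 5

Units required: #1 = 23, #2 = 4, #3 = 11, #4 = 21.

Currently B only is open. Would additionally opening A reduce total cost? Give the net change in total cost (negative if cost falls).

No — net change +49 (cost rises by 49).

Current service cost with {B}: 324.
Adding A: each tenant re-picks its cheapest; new service cost 251, saving 73.
Extra fixed cost: 122. Net change = 122 − 73 = 49.
(Totals: 332 → 381.)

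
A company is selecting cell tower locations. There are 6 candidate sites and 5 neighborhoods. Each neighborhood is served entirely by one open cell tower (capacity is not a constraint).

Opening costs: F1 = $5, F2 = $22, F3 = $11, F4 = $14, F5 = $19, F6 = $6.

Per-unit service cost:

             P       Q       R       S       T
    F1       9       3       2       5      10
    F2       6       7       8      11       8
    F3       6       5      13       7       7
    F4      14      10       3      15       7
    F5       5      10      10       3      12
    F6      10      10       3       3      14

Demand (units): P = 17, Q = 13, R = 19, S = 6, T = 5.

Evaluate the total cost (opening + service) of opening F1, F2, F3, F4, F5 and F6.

Total cost: 292

Each neighborhood is assigned to its cheapest site among the open ones.
{F1, F2, F3, F4, F5, F6}: P→F5 5·17=85, Q→F1 3·13=39, R→F1 2·19=38, S→F5 3·6=18, T→F3 7·5=35. Service 215; fixed 77; total 292.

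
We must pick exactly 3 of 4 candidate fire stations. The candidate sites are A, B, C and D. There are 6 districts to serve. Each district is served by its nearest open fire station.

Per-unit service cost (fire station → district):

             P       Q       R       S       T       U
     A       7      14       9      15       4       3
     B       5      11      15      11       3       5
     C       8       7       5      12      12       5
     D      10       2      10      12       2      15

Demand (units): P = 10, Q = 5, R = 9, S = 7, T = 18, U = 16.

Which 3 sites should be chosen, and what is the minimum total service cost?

With exactly 3 open, each district uses its cheapest among the chosen.
{A, C, D}: P→A 7·10=70, Q→D 2·5=10, R→C 5·9=45, S→C 12·7=84, T→D 2·18=36, U→A 3·16=48. Service cost 293.
{B, C, D}: service cost 298
{A, B, D}: service cost 302
Among all 4 size-3 choices, {A, C, D} is lowest.

Choose A, C and D; total service cost 293.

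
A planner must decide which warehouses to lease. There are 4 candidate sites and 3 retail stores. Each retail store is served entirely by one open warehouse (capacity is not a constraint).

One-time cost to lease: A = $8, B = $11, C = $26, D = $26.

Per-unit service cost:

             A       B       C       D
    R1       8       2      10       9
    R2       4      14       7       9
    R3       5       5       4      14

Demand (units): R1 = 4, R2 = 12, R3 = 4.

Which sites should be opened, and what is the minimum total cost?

For any fixed open set, each retail store goes to its cheapest open site; total = fixed + service.
{A, B}: R1→B 2·4=8, R2→A 4·12=48, R3→A 5·4=20. Service 76; fixed 19; total 95.
{A}: service 100 + fixed 8 = 108
{A, B, C}: service 72 + fixed 45 = 117
{A, B, C, D}: service 72 + fixed 71 = 143
(All 15 nonempty subsets were checked; A and B is lowest.)

Open A and B; minimum total cost 95.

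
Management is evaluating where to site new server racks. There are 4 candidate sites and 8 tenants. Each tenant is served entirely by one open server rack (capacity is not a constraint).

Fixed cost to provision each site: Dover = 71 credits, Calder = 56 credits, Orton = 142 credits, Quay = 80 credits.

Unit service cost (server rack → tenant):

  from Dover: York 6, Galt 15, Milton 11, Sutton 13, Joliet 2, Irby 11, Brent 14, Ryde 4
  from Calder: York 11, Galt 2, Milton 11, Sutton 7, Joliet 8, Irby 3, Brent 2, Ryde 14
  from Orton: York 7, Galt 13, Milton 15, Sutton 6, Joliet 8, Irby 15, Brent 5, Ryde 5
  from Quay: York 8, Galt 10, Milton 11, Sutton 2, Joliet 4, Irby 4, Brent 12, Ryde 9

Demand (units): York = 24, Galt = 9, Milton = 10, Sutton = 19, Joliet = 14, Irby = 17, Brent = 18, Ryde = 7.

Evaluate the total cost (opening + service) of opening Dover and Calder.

Total cost: 675

Each tenant is assigned to its cheapest site among the open ones.
{Dover, Calder}: York→Dover 6·24=144, Galt→Calder 2·9=18, Milton→Dover 11·10=110, Sutton→Calder 7·19=133, Joliet→Dover 2·14=28, Irby→Calder 3·17=51, Brent→Calder 2·18=36, Ryde→Dover 4·7=28. Service 548; fixed 127; total 675.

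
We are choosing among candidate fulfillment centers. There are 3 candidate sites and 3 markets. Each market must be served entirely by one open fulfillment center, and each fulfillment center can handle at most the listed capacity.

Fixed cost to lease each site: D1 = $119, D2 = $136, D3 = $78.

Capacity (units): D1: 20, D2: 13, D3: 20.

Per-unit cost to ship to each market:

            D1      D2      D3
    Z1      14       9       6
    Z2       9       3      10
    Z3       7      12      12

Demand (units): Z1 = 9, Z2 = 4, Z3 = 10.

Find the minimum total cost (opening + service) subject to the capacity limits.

Minimum total cost: 357

Open {D1, D3}: Z1→D3 6·9=54, Z2→D1 9·4=36, Z3→D1 7·10=70.
Loads: D1 carries 14/20, D3 carries 9/20. Service 160; fixed 197; total 357.
Next best feasible plan costs 361.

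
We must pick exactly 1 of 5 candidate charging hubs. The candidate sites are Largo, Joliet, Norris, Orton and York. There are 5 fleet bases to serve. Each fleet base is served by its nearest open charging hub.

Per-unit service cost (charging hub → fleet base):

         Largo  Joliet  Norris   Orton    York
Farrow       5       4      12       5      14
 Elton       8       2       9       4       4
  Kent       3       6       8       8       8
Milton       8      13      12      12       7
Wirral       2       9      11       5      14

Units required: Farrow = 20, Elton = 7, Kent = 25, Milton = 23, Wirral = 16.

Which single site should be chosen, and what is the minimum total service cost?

Choose Largo only; total service cost 447.

With exactly 1 open, each fleet base uses its cheapest among the chosen.
{Largo}: Farrow→Largo 5·20=100, Elton→Largo 8·7=56, Kent→Largo 3·25=75, Milton→Largo 8·23=184, Wirral→Largo 2·16=32. Service cost 447.
{Orton}: service cost 684
{Joliet}: service cost 687
Among all 5 size-1 choices, {Largo} is lowest.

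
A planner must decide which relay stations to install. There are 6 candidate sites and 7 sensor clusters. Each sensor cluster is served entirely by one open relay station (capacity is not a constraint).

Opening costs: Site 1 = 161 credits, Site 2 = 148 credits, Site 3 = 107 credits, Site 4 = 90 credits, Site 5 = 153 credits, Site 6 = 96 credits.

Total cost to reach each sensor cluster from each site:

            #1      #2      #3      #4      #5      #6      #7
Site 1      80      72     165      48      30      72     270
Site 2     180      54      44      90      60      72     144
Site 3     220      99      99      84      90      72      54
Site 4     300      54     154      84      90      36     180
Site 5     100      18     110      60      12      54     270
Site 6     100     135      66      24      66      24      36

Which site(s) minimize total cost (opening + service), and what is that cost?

Open Site 5 and Site 6; minimum total cost 529.

For any fixed open set, each sensor cluster goes to its cheapest open site; total = fixed + service.
{Site 5, Site 6}: #1→Site 5 100, #2→Site 5 18, #3→Site 6 66, #4→Site 6 24, #5→Site 5 12, #6→Site 6 24, #7→Site 6 36. Service 280; fixed 249; total 529.
{Site 6}: service 451 + fixed 96 = 547
{Site 4, Site 6}: service 370 + fixed 186 = 556
{Site 1, Site 2, Site 3, Site 4, Site 5, Site 6}: service 238 + fixed 755 = 993
No other subset beats 529.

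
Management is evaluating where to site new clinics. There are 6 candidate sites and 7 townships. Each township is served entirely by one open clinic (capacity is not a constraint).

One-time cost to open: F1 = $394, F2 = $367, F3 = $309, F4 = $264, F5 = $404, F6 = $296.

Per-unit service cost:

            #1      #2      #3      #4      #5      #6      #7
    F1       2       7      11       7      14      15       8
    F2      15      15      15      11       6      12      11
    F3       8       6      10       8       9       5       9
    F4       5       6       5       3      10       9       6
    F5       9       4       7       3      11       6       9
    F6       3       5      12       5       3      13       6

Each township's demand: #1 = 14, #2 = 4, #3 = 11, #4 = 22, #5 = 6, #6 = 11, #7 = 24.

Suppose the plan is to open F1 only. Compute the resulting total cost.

Total cost: 1166

Each township is assigned to its cheapest site among the open ones.
{F1}: #1→F1 2·14=28, #2→F1 7·4=28, #3→F1 11·11=121, #4→F1 7·22=154, #5→F1 14·6=84, #6→F1 15·11=165, #7→F1 8·24=192. Service 772; fixed 394; total 1166.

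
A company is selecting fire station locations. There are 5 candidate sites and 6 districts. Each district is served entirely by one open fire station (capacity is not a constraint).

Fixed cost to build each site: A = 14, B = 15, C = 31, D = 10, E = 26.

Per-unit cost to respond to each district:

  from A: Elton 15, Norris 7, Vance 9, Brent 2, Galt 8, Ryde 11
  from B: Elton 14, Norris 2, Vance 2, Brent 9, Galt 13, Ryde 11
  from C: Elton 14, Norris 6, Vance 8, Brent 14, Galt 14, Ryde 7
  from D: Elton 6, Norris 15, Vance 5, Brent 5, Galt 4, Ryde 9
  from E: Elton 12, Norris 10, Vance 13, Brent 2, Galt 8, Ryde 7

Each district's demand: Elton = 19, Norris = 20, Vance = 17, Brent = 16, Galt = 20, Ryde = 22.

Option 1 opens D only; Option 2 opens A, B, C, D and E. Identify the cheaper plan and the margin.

Option 2 is cheaper by 317.

Option 1: {D}: Elton→D 6·19=114, Norris→D 15·20=300, Vance→D 5·17=85, Brent→D 5·16=80, Galt→D 4·20=80, Ryde→D 9·22=198. Service 857; fixed 10; total 867.
Option 2: {A, B, C, D, E}: Elton→D 6·19=114, Norris→B 2·20=40, Vance→B 2·17=34, Brent→A 2·16=32, Galt→D 4·20=80, Ryde→C 7·22=154. Service 454; fixed 96; total 550.
Difference: |867 − 550| = 317.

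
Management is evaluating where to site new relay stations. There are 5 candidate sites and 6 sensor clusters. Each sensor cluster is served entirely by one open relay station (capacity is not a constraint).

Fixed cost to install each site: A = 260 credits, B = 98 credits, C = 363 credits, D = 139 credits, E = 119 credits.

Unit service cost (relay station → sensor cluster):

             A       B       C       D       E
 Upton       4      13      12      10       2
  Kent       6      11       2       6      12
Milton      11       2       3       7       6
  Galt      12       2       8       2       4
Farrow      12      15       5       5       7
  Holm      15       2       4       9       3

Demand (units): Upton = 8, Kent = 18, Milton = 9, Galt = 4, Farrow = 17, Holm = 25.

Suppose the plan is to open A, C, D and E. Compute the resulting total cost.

Total cost: 1128

Each sensor cluster is assigned to its cheapest site among the open ones.
{A, C, D, E}: Upton→E 2·8=16, Kent→C 2·18=36, Milton→C 3·9=27, Galt→D 2·4=8, Farrow→C 5·17=85, Holm→E 3·25=75. Service 247; fixed 881; total 1128.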